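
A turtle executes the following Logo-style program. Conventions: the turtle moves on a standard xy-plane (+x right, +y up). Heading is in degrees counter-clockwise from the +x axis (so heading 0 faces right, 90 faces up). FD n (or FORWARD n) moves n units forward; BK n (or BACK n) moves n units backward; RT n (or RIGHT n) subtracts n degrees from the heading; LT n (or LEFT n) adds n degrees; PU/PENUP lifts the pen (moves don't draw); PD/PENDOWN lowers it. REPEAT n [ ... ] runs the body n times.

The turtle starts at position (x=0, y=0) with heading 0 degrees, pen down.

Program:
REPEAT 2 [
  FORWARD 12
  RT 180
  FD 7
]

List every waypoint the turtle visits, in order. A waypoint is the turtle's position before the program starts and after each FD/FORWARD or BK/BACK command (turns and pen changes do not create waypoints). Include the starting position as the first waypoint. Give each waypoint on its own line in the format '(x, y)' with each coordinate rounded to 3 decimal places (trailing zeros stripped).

Answer: (0, 0)
(12, 0)
(5, 0)
(-7, 0)
(0, 0)

Derivation:
Executing turtle program step by step:
Start: pos=(0,0), heading=0, pen down
REPEAT 2 [
  -- iteration 1/2 --
  FD 12: (0,0) -> (12,0) [heading=0, draw]
  RT 180: heading 0 -> 180
  FD 7: (12,0) -> (5,0) [heading=180, draw]
  -- iteration 2/2 --
  FD 12: (5,0) -> (-7,0) [heading=180, draw]
  RT 180: heading 180 -> 0
  FD 7: (-7,0) -> (0,0) [heading=0, draw]
]
Final: pos=(0,0), heading=0, 4 segment(s) drawn
Waypoints (5 total):
(0, 0)
(12, 0)
(5, 0)
(-7, 0)
(0, 0)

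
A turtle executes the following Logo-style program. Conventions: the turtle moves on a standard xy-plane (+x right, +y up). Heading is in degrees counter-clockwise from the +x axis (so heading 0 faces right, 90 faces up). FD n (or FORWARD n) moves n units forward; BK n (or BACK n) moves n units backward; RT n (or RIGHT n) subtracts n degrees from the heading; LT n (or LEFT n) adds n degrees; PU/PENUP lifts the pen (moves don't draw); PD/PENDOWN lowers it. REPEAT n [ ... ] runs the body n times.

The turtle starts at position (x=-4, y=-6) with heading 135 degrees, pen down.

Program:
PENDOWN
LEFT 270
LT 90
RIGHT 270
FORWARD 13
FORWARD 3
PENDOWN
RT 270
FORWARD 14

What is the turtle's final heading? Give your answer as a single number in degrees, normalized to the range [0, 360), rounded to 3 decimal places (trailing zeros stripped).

Executing turtle program step by step:
Start: pos=(-4,-6), heading=135, pen down
PD: pen down
LT 270: heading 135 -> 45
LT 90: heading 45 -> 135
RT 270: heading 135 -> 225
FD 13: (-4,-6) -> (-13.192,-15.192) [heading=225, draw]
FD 3: (-13.192,-15.192) -> (-15.314,-17.314) [heading=225, draw]
PD: pen down
RT 270: heading 225 -> 315
FD 14: (-15.314,-17.314) -> (-5.414,-27.213) [heading=315, draw]
Final: pos=(-5.414,-27.213), heading=315, 3 segment(s) drawn

Answer: 315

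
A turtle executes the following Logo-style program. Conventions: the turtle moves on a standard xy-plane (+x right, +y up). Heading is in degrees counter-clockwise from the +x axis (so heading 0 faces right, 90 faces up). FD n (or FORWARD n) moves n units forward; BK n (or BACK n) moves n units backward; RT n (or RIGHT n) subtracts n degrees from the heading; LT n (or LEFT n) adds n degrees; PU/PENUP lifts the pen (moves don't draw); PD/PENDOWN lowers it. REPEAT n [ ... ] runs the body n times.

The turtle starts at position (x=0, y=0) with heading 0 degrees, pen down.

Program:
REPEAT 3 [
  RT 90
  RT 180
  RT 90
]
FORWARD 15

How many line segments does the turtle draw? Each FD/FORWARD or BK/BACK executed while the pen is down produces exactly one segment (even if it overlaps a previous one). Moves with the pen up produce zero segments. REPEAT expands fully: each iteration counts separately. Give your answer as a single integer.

Executing turtle program step by step:
Start: pos=(0,0), heading=0, pen down
REPEAT 3 [
  -- iteration 1/3 --
  RT 90: heading 0 -> 270
  RT 180: heading 270 -> 90
  RT 90: heading 90 -> 0
  -- iteration 2/3 --
  RT 90: heading 0 -> 270
  RT 180: heading 270 -> 90
  RT 90: heading 90 -> 0
  -- iteration 3/3 --
  RT 90: heading 0 -> 270
  RT 180: heading 270 -> 90
  RT 90: heading 90 -> 0
]
FD 15: (0,0) -> (15,0) [heading=0, draw]
Final: pos=(15,0), heading=0, 1 segment(s) drawn
Segments drawn: 1

Answer: 1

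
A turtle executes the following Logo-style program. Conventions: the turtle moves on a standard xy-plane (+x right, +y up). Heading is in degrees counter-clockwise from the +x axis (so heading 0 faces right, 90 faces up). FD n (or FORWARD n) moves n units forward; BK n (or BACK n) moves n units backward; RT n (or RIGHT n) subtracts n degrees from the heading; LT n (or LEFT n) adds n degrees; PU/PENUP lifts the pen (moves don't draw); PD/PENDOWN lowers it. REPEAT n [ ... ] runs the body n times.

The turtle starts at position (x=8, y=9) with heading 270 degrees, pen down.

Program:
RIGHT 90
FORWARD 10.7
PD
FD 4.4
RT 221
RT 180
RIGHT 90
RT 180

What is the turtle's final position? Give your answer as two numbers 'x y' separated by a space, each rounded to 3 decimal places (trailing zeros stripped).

Executing turtle program step by step:
Start: pos=(8,9), heading=270, pen down
RT 90: heading 270 -> 180
FD 10.7: (8,9) -> (-2.7,9) [heading=180, draw]
PD: pen down
FD 4.4: (-2.7,9) -> (-7.1,9) [heading=180, draw]
RT 221: heading 180 -> 319
RT 180: heading 319 -> 139
RT 90: heading 139 -> 49
RT 180: heading 49 -> 229
Final: pos=(-7.1,9), heading=229, 2 segment(s) drawn

Answer: -7.1 9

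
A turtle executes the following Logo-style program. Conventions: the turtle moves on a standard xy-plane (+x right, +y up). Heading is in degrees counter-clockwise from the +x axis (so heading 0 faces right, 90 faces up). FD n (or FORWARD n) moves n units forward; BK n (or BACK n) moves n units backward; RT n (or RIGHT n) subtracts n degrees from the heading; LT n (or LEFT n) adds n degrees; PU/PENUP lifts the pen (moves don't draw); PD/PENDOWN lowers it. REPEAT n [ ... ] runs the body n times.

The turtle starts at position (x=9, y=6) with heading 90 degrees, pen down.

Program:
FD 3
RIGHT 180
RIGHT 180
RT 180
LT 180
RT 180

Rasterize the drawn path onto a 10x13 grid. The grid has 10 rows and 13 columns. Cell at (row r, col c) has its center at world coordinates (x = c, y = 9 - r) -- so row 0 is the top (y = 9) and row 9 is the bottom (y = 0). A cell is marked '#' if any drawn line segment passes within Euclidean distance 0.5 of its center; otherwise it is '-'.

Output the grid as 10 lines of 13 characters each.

Answer: ---------#---
---------#---
---------#---
---------#---
-------------
-------------
-------------
-------------
-------------
-------------

Derivation:
Segment 0: (9,6) -> (9,9)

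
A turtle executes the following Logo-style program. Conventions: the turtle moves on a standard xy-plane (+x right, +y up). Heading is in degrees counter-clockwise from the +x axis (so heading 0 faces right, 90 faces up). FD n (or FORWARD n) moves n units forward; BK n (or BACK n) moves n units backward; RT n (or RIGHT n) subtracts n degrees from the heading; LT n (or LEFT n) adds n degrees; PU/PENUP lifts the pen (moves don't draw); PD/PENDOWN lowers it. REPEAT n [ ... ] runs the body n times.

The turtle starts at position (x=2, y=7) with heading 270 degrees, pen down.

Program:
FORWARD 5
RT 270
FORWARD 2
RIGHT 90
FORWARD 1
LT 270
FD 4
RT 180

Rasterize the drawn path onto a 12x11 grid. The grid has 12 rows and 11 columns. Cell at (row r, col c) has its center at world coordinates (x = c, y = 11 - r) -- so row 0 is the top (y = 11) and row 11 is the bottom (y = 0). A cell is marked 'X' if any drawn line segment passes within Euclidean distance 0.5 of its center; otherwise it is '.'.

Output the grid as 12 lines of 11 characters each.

Segment 0: (2,7) -> (2,2)
Segment 1: (2,2) -> (4,2)
Segment 2: (4,2) -> (4,1)
Segment 3: (4,1) -> (-0,1)

Answer: ...........
...........
...........
...........
..X........
..X........
..X........
..X........
..X........
..XXX......
XXXXX......
...........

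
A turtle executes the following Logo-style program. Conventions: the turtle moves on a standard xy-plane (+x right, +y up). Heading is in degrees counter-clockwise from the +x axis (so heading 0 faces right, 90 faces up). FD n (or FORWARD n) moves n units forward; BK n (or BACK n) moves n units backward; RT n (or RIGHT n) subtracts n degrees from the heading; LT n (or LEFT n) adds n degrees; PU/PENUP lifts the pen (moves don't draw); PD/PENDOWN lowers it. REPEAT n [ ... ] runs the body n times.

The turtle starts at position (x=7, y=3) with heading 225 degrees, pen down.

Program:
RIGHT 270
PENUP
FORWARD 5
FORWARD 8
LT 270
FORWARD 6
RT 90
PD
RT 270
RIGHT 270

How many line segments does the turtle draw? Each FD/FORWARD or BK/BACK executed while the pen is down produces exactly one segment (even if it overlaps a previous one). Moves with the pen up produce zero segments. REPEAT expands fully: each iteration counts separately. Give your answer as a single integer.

Answer: 0

Derivation:
Executing turtle program step by step:
Start: pos=(7,3), heading=225, pen down
RT 270: heading 225 -> 315
PU: pen up
FD 5: (7,3) -> (10.536,-0.536) [heading=315, move]
FD 8: (10.536,-0.536) -> (16.192,-6.192) [heading=315, move]
LT 270: heading 315 -> 225
FD 6: (16.192,-6.192) -> (11.95,-10.435) [heading=225, move]
RT 90: heading 225 -> 135
PD: pen down
RT 270: heading 135 -> 225
RT 270: heading 225 -> 315
Final: pos=(11.95,-10.435), heading=315, 0 segment(s) drawn
Segments drawn: 0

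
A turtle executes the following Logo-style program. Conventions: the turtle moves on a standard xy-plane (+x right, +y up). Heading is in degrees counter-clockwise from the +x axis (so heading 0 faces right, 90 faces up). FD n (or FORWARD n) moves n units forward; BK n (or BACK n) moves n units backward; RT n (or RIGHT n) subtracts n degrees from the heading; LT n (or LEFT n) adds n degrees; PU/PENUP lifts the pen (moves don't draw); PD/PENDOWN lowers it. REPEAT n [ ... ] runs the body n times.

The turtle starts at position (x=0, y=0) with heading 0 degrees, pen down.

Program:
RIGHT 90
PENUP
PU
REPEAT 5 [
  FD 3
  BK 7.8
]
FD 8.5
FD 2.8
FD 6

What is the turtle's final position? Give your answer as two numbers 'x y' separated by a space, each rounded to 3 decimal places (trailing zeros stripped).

Answer: 0 6.7

Derivation:
Executing turtle program step by step:
Start: pos=(0,0), heading=0, pen down
RT 90: heading 0 -> 270
PU: pen up
PU: pen up
REPEAT 5 [
  -- iteration 1/5 --
  FD 3: (0,0) -> (0,-3) [heading=270, move]
  BK 7.8: (0,-3) -> (0,4.8) [heading=270, move]
  -- iteration 2/5 --
  FD 3: (0,4.8) -> (0,1.8) [heading=270, move]
  BK 7.8: (0,1.8) -> (0,9.6) [heading=270, move]
  -- iteration 3/5 --
  FD 3: (0,9.6) -> (0,6.6) [heading=270, move]
  BK 7.8: (0,6.6) -> (0,14.4) [heading=270, move]
  -- iteration 4/5 --
  FD 3: (0,14.4) -> (0,11.4) [heading=270, move]
  BK 7.8: (0,11.4) -> (0,19.2) [heading=270, move]
  -- iteration 5/5 --
  FD 3: (0,19.2) -> (0,16.2) [heading=270, move]
  BK 7.8: (0,16.2) -> (0,24) [heading=270, move]
]
FD 8.5: (0,24) -> (0,15.5) [heading=270, move]
FD 2.8: (0,15.5) -> (0,12.7) [heading=270, move]
FD 6: (0,12.7) -> (0,6.7) [heading=270, move]
Final: pos=(0,6.7), heading=270, 0 segment(s) drawn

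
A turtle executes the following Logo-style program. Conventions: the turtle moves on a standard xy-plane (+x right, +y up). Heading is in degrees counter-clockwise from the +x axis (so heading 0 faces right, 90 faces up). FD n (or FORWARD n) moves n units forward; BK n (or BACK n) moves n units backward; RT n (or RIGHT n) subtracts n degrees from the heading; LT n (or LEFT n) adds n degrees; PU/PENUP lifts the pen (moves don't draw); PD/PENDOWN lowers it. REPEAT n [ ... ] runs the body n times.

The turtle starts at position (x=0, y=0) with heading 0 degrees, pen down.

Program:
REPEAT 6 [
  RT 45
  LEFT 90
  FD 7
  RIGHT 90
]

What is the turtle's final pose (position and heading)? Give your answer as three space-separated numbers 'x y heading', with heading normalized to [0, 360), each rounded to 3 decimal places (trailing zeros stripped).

Answer: 4.95 -11.95 90

Derivation:
Executing turtle program step by step:
Start: pos=(0,0), heading=0, pen down
REPEAT 6 [
  -- iteration 1/6 --
  RT 45: heading 0 -> 315
  LT 90: heading 315 -> 45
  FD 7: (0,0) -> (4.95,4.95) [heading=45, draw]
  RT 90: heading 45 -> 315
  -- iteration 2/6 --
  RT 45: heading 315 -> 270
  LT 90: heading 270 -> 0
  FD 7: (4.95,4.95) -> (11.95,4.95) [heading=0, draw]
  RT 90: heading 0 -> 270
  -- iteration 3/6 --
  RT 45: heading 270 -> 225
  LT 90: heading 225 -> 315
  FD 7: (11.95,4.95) -> (16.899,0) [heading=315, draw]
  RT 90: heading 315 -> 225
  -- iteration 4/6 --
  RT 45: heading 225 -> 180
  LT 90: heading 180 -> 270
  FD 7: (16.899,0) -> (16.899,-7) [heading=270, draw]
  RT 90: heading 270 -> 180
  -- iteration 5/6 --
  RT 45: heading 180 -> 135
  LT 90: heading 135 -> 225
  FD 7: (16.899,-7) -> (11.95,-11.95) [heading=225, draw]
  RT 90: heading 225 -> 135
  -- iteration 6/6 --
  RT 45: heading 135 -> 90
  LT 90: heading 90 -> 180
  FD 7: (11.95,-11.95) -> (4.95,-11.95) [heading=180, draw]
  RT 90: heading 180 -> 90
]
Final: pos=(4.95,-11.95), heading=90, 6 segment(s) drawn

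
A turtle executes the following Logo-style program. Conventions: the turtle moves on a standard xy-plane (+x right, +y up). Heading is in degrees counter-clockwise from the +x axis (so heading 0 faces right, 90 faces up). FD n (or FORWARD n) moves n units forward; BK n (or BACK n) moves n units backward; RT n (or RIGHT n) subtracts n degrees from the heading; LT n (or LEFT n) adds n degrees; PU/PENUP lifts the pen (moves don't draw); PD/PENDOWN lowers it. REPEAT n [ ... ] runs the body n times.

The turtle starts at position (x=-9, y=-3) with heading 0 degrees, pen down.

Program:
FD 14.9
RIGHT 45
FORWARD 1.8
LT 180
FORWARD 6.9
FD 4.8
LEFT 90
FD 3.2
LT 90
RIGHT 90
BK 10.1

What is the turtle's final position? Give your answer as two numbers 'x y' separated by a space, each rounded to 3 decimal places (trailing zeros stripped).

Executing turtle program step by step:
Start: pos=(-9,-3), heading=0, pen down
FD 14.9: (-9,-3) -> (5.9,-3) [heading=0, draw]
RT 45: heading 0 -> 315
FD 1.8: (5.9,-3) -> (7.173,-4.273) [heading=315, draw]
LT 180: heading 315 -> 135
FD 6.9: (7.173,-4.273) -> (2.294,0.606) [heading=135, draw]
FD 4.8: (2.294,0.606) -> (-1.1,4) [heading=135, draw]
LT 90: heading 135 -> 225
FD 3.2: (-1.1,4) -> (-3.363,1.738) [heading=225, draw]
LT 90: heading 225 -> 315
RT 90: heading 315 -> 225
BK 10.1: (-3.363,1.738) -> (3.779,8.879) [heading=225, draw]
Final: pos=(3.779,8.879), heading=225, 6 segment(s) drawn

Answer: 3.779 8.879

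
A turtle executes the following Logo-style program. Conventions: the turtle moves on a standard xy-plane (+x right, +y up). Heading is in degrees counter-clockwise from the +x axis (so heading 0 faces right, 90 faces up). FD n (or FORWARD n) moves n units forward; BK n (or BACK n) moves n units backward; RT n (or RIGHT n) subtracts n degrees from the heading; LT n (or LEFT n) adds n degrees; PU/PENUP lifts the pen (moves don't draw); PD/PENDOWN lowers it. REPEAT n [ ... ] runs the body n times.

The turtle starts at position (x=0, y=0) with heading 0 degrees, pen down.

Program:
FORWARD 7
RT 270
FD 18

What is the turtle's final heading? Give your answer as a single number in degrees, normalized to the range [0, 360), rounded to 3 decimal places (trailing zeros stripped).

Executing turtle program step by step:
Start: pos=(0,0), heading=0, pen down
FD 7: (0,0) -> (7,0) [heading=0, draw]
RT 270: heading 0 -> 90
FD 18: (7,0) -> (7,18) [heading=90, draw]
Final: pos=(7,18), heading=90, 2 segment(s) drawn

Answer: 90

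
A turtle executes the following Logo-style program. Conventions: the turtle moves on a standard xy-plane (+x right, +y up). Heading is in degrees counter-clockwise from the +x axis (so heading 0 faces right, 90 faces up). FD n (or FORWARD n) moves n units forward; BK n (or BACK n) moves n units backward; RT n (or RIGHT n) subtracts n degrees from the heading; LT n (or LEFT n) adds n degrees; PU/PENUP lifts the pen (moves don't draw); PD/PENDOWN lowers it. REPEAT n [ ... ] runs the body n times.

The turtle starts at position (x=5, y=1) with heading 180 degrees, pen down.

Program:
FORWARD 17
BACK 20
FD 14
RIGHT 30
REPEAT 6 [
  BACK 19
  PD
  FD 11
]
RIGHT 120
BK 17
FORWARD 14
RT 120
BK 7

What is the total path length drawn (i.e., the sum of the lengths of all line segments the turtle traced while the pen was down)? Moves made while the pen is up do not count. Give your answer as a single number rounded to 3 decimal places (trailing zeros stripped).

Executing turtle program step by step:
Start: pos=(5,1), heading=180, pen down
FD 17: (5,1) -> (-12,1) [heading=180, draw]
BK 20: (-12,1) -> (8,1) [heading=180, draw]
FD 14: (8,1) -> (-6,1) [heading=180, draw]
RT 30: heading 180 -> 150
REPEAT 6 [
  -- iteration 1/6 --
  BK 19: (-6,1) -> (10.454,-8.5) [heading=150, draw]
  PD: pen down
  FD 11: (10.454,-8.5) -> (0.928,-3) [heading=150, draw]
  -- iteration 2/6 --
  BK 19: (0.928,-3) -> (17.383,-12.5) [heading=150, draw]
  PD: pen down
  FD 11: (17.383,-12.5) -> (7.856,-7) [heading=150, draw]
  -- iteration 3/6 --
  BK 19: (7.856,-7) -> (24.311,-16.5) [heading=150, draw]
  PD: pen down
  FD 11: (24.311,-16.5) -> (14.785,-11) [heading=150, draw]
  -- iteration 4/6 --
  BK 19: (14.785,-11) -> (31.239,-20.5) [heading=150, draw]
  PD: pen down
  FD 11: (31.239,-20.5) -> (21.713,-15) [heading=150, draw]
  -- iteration 5/6 --
  BK 19: (21.713,-15) -> (38.167,-24.5) [heading=150, draw]
  PD: pen down
  FD 11: (38.167,-24.5) -> (28.641,-19) [heading=150, draw]
  -- iteration 6/6 --
  BK 19: (28.641,-19) -> (45.095,-28.5) [heading=150, draw]
  PD: pen down
  FD 11: (45.095,-28.5) -> (35.569,-23) [heading=150, draw]
]
RT 120: heading 150 -> 30
BK 17: (35.569,-23) -> (20.847,-31.5) [heading=30, draw]
FD 14: (20.847,-31.5) -> (32.971,-24.5) [heading=30, draw]
RT 120: heading 30 -> 270
BK 7: (32.971,-24.5) -> (32.971,-17.5) [heading=270, draw]
Final: pos=(32.971,-17.5), heading=270, 18 segment(s) drawn

Segment lengths:
  seg 1: (5,1) -> (-12,1), length = 17
  seg 2: (-12,1) -> (8,1), length = 20
  seg 3: (8,1) -> (-6,1), length = 14
  seg 4: (-6,1) -> (10.454,-8.5), length = 19
  seg 5: (10.454,-8.5) -> (0.928,-3), length = 11
  seg 6: (0.928,-3) -> (17.383,-12.5), length = 19
  seg 7: (17.383,-12.5) -> (7.856,-7), length = 11
  seg 8: (7.856,-7) -> (24.311,-16.5), length = 19
  seg 9: (24.311,-16.5) -> (14.785,-11), length = 11
  seg 10: (14.785,-11) -> (31.239,-20.5), length = 19
  seg 11: (31.239,-20.5) -> (21.713,-15), length = 11
  seg 12: (21.713,-15) -> (38.167,-24.5), length = 19
  seg 13: (38.167,-24.5) -> (28.641,-19), length = 11
  seg 14: (28.641,-19) -> (45.095,-28.5), length = 19
  seg 15: (45.095,-28.5) -> (35.569,-23), length = 11
  seg 16: (35.569,-23) -> (20.847,-31.5), length = 17
  seg 17: (20.847,-31.5) -> (32.971,-24.5), length = 14
  seg 18: (32.971,-24.5) -> (32.971,-17.5), length = 7
Total = 269

Answer: 269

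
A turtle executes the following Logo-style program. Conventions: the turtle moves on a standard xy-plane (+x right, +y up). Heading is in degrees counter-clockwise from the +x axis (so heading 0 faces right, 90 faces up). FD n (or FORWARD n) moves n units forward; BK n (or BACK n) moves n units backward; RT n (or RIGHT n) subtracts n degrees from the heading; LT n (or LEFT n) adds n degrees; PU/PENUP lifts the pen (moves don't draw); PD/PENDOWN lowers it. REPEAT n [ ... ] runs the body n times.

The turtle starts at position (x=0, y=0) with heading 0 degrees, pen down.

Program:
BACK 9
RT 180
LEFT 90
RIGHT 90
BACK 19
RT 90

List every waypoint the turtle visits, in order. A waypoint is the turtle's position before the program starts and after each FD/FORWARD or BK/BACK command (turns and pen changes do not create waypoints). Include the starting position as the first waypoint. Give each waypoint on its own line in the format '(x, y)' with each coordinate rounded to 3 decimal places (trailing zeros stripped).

Answer: (0, 0)
(-9, 0)
(10, 0)

Derivation:
Executing turtle program step by step:
Start: pos=(0,0), heading=0, pen down
BK 9: (0,0) -> (-9,0) [heading=0, draw]
RT 180: heading 0 -> 180
LT 90: heading 180 -> 270
RT 90: heading 270 -> 180
BK 19: (-9,0) -> (10,0) [heading=180, draw]
RT 90: heading 180 -> 90
Final: pos=(10,0), heading=90, 2 segment(s) drawn
Waypoints (3 total):
(0, 0)
(-9, 0)
(10, 0)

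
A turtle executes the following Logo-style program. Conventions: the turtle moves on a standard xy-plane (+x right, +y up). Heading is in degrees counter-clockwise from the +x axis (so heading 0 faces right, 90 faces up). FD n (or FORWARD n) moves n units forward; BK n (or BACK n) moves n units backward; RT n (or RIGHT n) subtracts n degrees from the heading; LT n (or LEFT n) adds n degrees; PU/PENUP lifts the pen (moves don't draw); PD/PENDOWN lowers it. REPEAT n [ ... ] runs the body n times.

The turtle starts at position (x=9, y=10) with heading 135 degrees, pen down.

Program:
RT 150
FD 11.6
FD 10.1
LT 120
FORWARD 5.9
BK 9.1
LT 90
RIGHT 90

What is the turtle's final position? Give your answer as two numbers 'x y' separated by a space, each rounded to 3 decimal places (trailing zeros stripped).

Executing turtle program step by step:
Start: pos=(9,10), heading=135, pen down
RT 150: heading 135 -> 345
FD 11.6: (9,10) -> (20.205,6.998) [heading=345, draw]
FD 10.1: (20.205,6.998) -> (29.961,4.384) [heading=345, draw]
LT 120: heading 345 -> 105
FD 5.9: (29.961,4.384) -> (28.434,10.083) [heading=105, draw]
BK 9.1: (28.434,10.083) -> (30.789,1.293) [heading=105, draw]
LT 90: heading 105 -> 195
RT 90: heading 195 -> 105
Final: pos=(30.789,1.293), heading=105, 4 segment(s) drawn

Answer: 30.789 1.293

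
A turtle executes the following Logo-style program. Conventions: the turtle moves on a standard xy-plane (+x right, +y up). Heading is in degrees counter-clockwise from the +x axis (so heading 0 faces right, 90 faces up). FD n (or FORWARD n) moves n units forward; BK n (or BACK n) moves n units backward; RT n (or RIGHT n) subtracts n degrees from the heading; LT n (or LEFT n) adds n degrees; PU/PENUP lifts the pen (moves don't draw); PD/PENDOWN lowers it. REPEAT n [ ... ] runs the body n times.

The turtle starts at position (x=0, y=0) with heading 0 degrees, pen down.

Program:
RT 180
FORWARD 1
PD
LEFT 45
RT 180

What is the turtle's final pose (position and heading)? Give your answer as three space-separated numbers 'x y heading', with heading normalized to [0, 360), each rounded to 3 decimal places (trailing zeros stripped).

Answer: -1 0 45

Derivation:
Executing turtle program step by step:
Start: pos=(0,0), heading=0, pen down
RT 180: heading 0 -> 180
FD 1: (0,0) -> (-1,0) [heading=180, draw]
PD: pen down
LT 45: heading 180 -> 225
RT 180: heading 225 -> 45
Final: pos=(-1,0), heading=45, 1 segment(s) drawn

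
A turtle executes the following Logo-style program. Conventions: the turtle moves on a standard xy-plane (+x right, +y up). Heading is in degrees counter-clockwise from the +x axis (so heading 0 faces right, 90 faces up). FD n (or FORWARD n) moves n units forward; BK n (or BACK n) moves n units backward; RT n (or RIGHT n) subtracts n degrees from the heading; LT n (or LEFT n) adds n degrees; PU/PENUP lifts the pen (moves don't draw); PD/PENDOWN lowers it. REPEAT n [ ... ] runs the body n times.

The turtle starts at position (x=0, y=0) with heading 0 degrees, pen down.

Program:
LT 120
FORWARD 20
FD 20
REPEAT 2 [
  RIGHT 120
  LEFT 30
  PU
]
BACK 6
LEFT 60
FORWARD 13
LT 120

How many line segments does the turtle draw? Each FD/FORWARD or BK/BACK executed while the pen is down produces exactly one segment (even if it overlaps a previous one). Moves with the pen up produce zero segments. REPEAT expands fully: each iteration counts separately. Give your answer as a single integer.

Answer: 2

Derivation:
Executing turtle program step by step:
Start: pos=(0,0), heading=0, pen down
LT 120: heading 0 -> 120
FD 20: (0,0) -> (-10,17.321) [heading=120, draw]
FD 20: (-10,17.321) -> (-20,34.641) [heading=120, draw]
REPEAT 2 [
  -- iteration 1/2 --
  RT 120: heading 120 -> 0
  LT 30: heading 0 -> 30
  PU: pen up
  -- iteration 2/2 --
  RT 120: heading 30 -> 270
  LT 30: heading 270 -> 300
  PU: pen up
]
BK 6: (-20,34.641) -> (-23,39.837) [heading=300, move]
LT 60: heading 300 -> 0
FD 13: (-23,39.837) -> (-10,39.837) [heading=0, move]
LT 120: heading 0 -> 120
Final: pos=(-10,39.837), heading=120, 2 segment(s) drawn
Segments drawn: 2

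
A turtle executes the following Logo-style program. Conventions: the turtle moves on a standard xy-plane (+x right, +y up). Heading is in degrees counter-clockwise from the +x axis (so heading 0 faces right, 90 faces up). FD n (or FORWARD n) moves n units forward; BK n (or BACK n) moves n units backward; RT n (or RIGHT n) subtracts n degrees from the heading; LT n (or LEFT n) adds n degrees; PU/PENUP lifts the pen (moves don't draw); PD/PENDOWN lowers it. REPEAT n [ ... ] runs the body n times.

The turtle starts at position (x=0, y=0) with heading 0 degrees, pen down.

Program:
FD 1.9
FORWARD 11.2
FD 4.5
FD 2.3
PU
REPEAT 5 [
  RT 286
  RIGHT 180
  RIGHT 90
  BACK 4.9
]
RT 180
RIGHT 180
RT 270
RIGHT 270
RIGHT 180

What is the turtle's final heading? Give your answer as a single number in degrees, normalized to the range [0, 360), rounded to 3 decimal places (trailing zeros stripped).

Answer: 100

Derivation:
Executing turtle program step by step:
Start: pos=(0,0), heading=0, pen down
FD 1.9: (0,0) -> (1.9,0) [heading=0, draw]
FD 11.2: (1.9,0) -> (13.1,0) [heading=0, draw]
FD 4.5: (13.1,0) -> (17.6,0) [heading=0, draw]
FD 2.3: (17.6,0) -> (19.9,0) [heading=0, draw]
PU: pen up
REPEAT 5 [
  -- iteration 1/5 --
  RT 286: heading 0 -> 74
  RT 180: heading 74 -> 254
  RT 90: heading 254 -> 164
  BK 4.9: (19.9,0) -> (24.61,-1.351) [heading=164, move]
  -- iteration 2/5 --
  RT 286: heading 164 -> 238
  RT 180: heading 238 -> 58
  RT 90: heading 58 -> 328
  BK 4.9: (24.61,-1.351) -> (20.455,1.246) [heading=328, move]
  -- iteration 3/5 --
  RT 286: heading 328 -> 42
  RT 180: heading 42 -> 222
  RT 90: heading 222 -> 132
  BK 4.9: (20.455,1.246) -> (23.733,-2.395) [heading=132, move]
  -- iteration 4/5 --
  RT 286: heading 132 -> 206
  RT 180: heading 206 -> 26
  RT 90: heading 26 -> 296
  BK 4.9: (23.733,-2.395) -> (21.585,2.009) [heading=296, move]
  -- iteration 5/5 --
  RT 286: heading 296 -> 10
  RT 180: heading 10 -> 190
  RT 90: heading 190 -> 100
  BK 4.9: (21.585,2.009) -> (22.436,-2.817) [heading=100, move]
]
RT 180: heading 100 -> 280
RT 180: heading 280 -> 100
RT 270: heading 100 -> 190
RT 270: heading 190 -> 280
RT 180: heading 280 -> 100
Final: pos=(22.436,-2.817), heading=100, 4 segment(s) drawn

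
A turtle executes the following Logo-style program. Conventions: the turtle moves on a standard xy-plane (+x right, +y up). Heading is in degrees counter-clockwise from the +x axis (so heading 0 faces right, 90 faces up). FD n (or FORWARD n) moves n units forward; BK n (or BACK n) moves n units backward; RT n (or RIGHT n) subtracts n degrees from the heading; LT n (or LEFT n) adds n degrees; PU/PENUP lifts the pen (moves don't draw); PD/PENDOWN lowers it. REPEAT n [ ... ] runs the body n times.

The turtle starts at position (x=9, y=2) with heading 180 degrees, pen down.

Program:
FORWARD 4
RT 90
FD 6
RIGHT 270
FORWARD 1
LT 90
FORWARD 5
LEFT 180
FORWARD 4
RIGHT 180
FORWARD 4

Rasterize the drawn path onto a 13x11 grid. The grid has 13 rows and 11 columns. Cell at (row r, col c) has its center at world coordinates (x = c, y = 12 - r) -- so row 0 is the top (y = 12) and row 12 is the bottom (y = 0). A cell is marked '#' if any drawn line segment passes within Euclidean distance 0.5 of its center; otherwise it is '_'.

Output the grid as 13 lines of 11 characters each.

Answer: ___________
___________
___________
___________
____##_____
____##_____
____##_____
____##_____
____##_____
____##_____
_____#####_
___________
___________

Derivation:
Segment 0: (9,2) -> (5,2)
Segment 1: (5,2) -> (5,8)
Segment 2: (5,8) -> (4,8)
Segment 3: (4,8) -> (4,3)
Segment 4: (4,3) -> (4,7)
Segment 5: (4,7) -> (4,3)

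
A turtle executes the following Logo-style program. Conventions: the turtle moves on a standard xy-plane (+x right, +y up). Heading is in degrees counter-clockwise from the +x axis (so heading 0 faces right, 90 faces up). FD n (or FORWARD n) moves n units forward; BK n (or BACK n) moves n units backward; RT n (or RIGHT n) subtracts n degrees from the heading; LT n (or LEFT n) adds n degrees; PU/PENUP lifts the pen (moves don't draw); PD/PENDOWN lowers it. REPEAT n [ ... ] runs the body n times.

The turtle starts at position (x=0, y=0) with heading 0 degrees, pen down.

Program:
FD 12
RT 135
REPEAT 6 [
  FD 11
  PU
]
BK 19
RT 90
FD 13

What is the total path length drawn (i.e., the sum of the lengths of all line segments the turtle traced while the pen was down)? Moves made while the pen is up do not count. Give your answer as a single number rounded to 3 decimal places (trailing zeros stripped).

Answer: 23

Derivation:
Executing turtle program step by step:
Start: pos=(0,0), heading=0, pen down
FD 12: (0,0) -> (12,0) [heading=0, draw]
RT 135: heading 0 -> 225
REPEAT 6 [
  -- iteration 1/6 --
  FD 11: (12,0) -> (4.222,-7.778) [heading=225, draw]
  PU: pen up
  -- iteration 2/6 --
  FD 11: (4.222,-7.778) -> (-3.556,-15.556) [heading=225, move]
  PU: pen up
  -- iteration 3/6 --
  FD 11: (-3.556,-15.556) -> (-11.335,-23.335) [heading=225, move]
  PU: pen up
  -- iteration 4/6 --
  FD 11: (-11.335,-23.335) -> (-19.113,-31.113) [heading=225, move]
  PU: pen up
  -- iteration 5/6 --
  FD 11: (-19.113,-31.113) -> (-26.891,-38.891) [heading=225, move]
  PU: pen up
  -- iteration 6/6 --
  FD 11: (-26.891,-38.891) -> (-34.669,-46.669) [heading=225, move]
  PU: pen up
]
BK 19: (-34.669,-46.669) -> (-21.234,-33.234) [heading=225, move]
RT 90: heading 225 -> 135
FD 13: (-21.234,-33.234) -> (-30.426,-24.042) [heading=135, move]
Final: pos=(-30.426,-24.042), heading=135, 2 segment(s) drawn

Segment lengths:
  seg 1: (0,0) -> (12,0), length = 12
  seg 2: (12,0) -> (4.222,-7.778), length = 11
Total = 23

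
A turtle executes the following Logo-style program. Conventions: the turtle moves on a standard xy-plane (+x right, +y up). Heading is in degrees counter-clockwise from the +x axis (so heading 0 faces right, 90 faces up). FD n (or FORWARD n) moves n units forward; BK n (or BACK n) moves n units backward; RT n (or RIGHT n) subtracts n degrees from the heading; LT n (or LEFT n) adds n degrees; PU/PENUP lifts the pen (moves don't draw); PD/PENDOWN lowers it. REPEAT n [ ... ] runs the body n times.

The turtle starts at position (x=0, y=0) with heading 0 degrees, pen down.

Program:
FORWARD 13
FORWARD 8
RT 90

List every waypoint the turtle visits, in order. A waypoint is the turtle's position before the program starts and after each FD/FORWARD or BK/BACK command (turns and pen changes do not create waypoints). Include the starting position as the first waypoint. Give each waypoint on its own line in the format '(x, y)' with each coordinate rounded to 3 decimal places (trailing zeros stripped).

Answer: (0, 0)
(13, 0)
(21, 0)

Derivation:
Executing turtle program step by step:
Start: pos=(0,0), heading=0, pen down
FD 13: (0,0) -> (13,0) [heading=0, draw]
FD 8: (13,0) -> (21,0) [heading=0, draw]
RT 90: heading 0 -> 270
Final: pos=(21,0), heading=270, 2 segment(s) drawn
Waypoints (3 total):
(0, 0)
(13, 0)
(21, 0)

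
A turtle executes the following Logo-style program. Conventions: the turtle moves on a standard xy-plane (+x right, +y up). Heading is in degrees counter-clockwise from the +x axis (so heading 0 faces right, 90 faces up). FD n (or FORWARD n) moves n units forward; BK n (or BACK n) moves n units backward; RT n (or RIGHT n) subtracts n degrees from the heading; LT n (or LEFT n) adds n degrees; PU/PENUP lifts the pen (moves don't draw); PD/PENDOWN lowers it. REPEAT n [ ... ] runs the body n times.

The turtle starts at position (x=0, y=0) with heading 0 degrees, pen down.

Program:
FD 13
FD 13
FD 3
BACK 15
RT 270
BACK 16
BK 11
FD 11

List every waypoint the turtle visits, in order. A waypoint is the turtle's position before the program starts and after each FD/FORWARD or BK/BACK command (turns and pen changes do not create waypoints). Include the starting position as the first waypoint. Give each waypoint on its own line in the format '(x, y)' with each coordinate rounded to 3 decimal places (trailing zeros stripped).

Executing turtle program step by step:
Start: pos=(0,0), heading=0, pen down
FD 13: (0,0) -> (13,0) [heading=0, draw]
FD 13: (13,0) -> (26,0) [heading=0, draw]
FD 3: (26,0) -> (29,0) [heading=0, draw]
BK 15: (29,0) -> (14,0) [heading=0, draw]
RT 270: heading 0 -> 90
BK 16: (14,0) -> (14,-16) [heading=90, draw]
BK 11: (14,-16) -> (14,-27) [heading=90, draw]
FD 11: (14,-27) -> (14,-16) [heading=90, draw]
Final: pos=(14,-16), heading=90, 7 segment(s) drawn
Waypoints (8 total):
(0, 0)
(13, 0)
(26, 0)
(29, 0)
(14, 0)
(14, -16)
(14, -27)
(14, -16)

Answer: (0, 0)
(13, 0)
(26, 0)
(29, 0)
(14, 0)
(14, -16)
(14, -27)
(14, -16)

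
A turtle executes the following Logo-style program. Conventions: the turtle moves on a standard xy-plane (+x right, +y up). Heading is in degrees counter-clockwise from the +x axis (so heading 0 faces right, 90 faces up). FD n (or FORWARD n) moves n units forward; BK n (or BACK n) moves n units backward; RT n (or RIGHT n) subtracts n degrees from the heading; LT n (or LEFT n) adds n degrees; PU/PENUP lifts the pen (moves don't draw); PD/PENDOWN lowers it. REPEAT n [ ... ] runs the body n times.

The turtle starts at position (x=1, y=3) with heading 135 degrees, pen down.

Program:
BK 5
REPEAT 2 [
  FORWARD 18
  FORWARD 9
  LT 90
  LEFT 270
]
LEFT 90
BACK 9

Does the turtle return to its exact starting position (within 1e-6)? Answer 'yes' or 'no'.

Executing turtle program step by step:
Start: pos=(1,3), heading=135, pen down
BK 5: (1,3) -> (4.536,-0.536) [heading=135, draw]
REPEAT 2 [
  -- iteration 1/2 --
  FD 18: (4.536,-0.536) -> (-8.192,12.192) [heading=135, draw]
  FD 9: (-8.192,12.192) -> (-14.556,18.556) [heading=135, draw]
  LT 90: heading 135 -> 225
  LT 270: heading 225 -> 135
  -- iteration 2/2 --
  FD 18: (-14.556,18.556) -> (-27.284,31.284) [heading=135, draw]
  FD 9: (-27.284,31.284) -> (-33.648,37.648) [heading=135, draw]
  LT 90: heading 135 -> 225
  LT 270: heading 225 -> 135
]
LT 90: heading 135 -> 225
BK 9: (-33.648,37.648) -> (-27.284,44.012) [heading=225, draw]
Final: pos=(-27.284,44.012), heading=225, 6 segment(s) drawn

Start position: (1, 3)
Final position: (-27.284, 44.012)
Distance = 49.82; >= 1e-6 -> NOT closed

Answer: no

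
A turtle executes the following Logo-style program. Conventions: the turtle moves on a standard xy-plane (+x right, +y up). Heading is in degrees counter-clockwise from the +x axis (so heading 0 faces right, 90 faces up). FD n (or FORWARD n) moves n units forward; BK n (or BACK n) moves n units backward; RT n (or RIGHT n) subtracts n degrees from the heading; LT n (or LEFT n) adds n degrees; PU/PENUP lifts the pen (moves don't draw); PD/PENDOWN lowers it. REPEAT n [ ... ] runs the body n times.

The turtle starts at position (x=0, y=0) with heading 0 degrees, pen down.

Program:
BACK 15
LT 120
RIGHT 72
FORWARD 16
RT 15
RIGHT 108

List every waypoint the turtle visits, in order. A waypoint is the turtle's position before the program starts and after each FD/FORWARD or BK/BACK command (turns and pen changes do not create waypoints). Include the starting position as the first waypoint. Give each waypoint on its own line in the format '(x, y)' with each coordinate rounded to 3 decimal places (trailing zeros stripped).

Executing turtle program step by step:
Start: pos=(0,0), heading=0, pen down
BK 15: (0,0) -> (-15,0) [heading=0, draw]
LT 120: heading 0 -> 120
RT 72: heading 120 -> 48
FD 16: (-15,0) -> (-4.294,11.89) [heading=48, draw]
RT 15: heading 48 -> 33
RT 108: heading 33 -> 285
Final: pos=(-4.294,11.89), heading=285, 2 segment(s) drawn
Waypoints (3 total):
(0, 0)
(-15, 0)
(-4.294, 11.89)

Answer: (0, 0)
(-15, 0)
(-4.294, 11.89)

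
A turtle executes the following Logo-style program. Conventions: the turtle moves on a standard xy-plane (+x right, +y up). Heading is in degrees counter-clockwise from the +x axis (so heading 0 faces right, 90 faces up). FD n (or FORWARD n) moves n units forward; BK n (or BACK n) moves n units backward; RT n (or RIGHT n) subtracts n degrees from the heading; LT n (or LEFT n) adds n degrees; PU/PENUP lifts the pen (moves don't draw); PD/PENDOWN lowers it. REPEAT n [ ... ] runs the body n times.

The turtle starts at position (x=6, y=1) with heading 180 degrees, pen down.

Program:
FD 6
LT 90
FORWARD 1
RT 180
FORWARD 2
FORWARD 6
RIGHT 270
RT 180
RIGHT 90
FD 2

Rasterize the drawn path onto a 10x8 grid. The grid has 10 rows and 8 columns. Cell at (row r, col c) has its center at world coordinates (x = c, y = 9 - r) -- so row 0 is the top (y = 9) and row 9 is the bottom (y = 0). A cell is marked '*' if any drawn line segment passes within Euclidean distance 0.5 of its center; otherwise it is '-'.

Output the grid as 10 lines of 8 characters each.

Answer: --------
*-------
*-------
*-------
*-------
*-------
*-------
*-------
*******-
*-------

Derivation:
Segment 0: (6,1) -> (0,1)
Segment 1: (0,1) -> (-0,0)
Segment 2: (-0,0) -> (-0,2)
Segment 3: (-0,2) -> (0,8)
Segment 4: (0,8) -> (0,6)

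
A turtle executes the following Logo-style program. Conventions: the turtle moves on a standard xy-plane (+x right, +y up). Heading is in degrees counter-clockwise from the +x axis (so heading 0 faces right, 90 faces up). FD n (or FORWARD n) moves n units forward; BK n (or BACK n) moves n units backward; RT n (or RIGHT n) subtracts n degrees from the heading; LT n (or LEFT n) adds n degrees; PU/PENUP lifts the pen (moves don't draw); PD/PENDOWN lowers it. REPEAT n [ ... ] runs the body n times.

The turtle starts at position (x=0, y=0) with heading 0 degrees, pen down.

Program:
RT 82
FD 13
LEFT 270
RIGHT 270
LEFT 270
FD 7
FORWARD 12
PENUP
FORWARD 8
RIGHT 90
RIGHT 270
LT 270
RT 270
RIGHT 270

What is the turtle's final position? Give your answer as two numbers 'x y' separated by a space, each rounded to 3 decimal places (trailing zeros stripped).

Answer: -24.928 -16.631

Derivation:
Executing turtle program step by step:
Start: pos=(0,0), heading=0, pen down
RT 82: heading 0 -> 278
FD 13: (0,0) -> (1.809,-12.873) [heading=278, draw]
LT 270: heading 278 -> 188
RT 270: heading 188 -> 278
LT 270: heading 278 -> 188
FD 7: (1.809,-12.873) -> (-5.123,-13.848) [heading=188, draw]
FD 12: (-5.123,-13.848) -> (-17.006,-15.518) [heading=188, draw]
PU: pen up
FD 8: (-17.006,-15.518) -> (-24.928,-16.631) [heading=188, move]
RT 90: heading 188 -> 98
RT 270: heading 98 -> 188
LT 270: heading 188 -> 98
RT 270: heading 98 -> 188
RT 270: heading 188 -> 278
Final: pos=(-24.928,-16.631), heading=278, 3 segment(s) drawn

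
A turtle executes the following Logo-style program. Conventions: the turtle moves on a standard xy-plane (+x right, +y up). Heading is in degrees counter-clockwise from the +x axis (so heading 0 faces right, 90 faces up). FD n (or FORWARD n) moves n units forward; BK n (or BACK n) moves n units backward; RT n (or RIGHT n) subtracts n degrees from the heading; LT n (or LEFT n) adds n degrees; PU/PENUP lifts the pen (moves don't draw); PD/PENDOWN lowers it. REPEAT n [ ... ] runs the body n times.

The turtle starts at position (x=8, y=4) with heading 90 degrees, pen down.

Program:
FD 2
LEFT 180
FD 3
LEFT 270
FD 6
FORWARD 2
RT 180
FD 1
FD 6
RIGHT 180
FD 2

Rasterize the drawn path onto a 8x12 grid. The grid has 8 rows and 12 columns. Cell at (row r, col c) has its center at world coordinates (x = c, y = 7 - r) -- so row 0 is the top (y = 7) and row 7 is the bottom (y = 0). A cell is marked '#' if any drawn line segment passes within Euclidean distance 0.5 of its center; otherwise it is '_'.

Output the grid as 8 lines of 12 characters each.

Segment 0: (8,4) -> (8,6)
Segment 1: (8,6) -> (8,3)
Segment 2: (8,3) -> (2,3)
Segment 3: (2,3) -> (-0,3)
Segment 4: (-0,3) -> (1,3)
Segment 5: (1,3) -> (7,3)
Segment 6: (7,3) -> (5,3)

Answer: ____________
________#___
________#___
________#___
#########___
____________
____________
____________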